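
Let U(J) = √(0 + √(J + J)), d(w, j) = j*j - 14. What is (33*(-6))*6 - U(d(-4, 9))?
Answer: -1188 - 134^(¼) ≈ -1191.4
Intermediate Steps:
d(w, j) = -14 + j² (d(w, j) = j² - 14 = -14 + j²)
U(J) = 2^(¼)*J^(¼) (U(J) = √(0 + √(2*J)) = √(0 + √2*√J) = √(√2*√J) = 2^(¼)*J^(¼))
(33*(-6))*6 - U(d(-4, 9)) = (33*(-6))*6 - 2^(¼)*(-14 + 9²)^(¼) = -198*6 - 2^(¼)*(-14 + 81)^(¼) = -1188 - 2^(¼)*67^(¼) = -1188 - 134^(¼)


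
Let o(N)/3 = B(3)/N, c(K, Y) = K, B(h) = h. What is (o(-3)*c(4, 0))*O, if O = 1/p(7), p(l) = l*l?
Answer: -12/49 ≈ -0.24490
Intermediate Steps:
p(l) = l**2
O = 1/49 (O = 1/(7**2) = 1/49 ≈ 0.020408)
o(N) = 9/N (o(N) = 3*(3/N) = 9/N)
(o(-3)*c(4, 0))*O = ((9/(-3))*4)*(1/49) = ((9*(-1/3))*4)*(1/49) = -3*4*(1/49) = -12*1/49 = -12/49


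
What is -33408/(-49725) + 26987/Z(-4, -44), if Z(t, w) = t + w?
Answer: -148924999/265200 ≈ -561.56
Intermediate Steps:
-33408/(-49725) + 26987/Z(-4, -44) = -33408/(-49725) + 26987/(-4 - 44) = -33408*(-1/49725) + 26987/(-48) = 3712/5525 + 26987*(-1/48) = 3712/5525 - 26987/48 = -148924999/265200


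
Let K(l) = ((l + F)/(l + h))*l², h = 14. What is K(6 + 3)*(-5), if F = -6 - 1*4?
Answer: 405/23 ≈ 17.609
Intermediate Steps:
F = -10 (F = -6 - 4 = -10)
K(l) = l²*(-10 + l)/(14 + l) (K(l) = ((l - 10)/(l + 14))*l² = ((-10 + l)/(14 + l))*l² = l²*(-10 + l)/(14 + l))
K(6 + 3)*(-5) = ((6 + 3)²*(-10 + (6 + 3))/(14 + (6 + 3)))*(-5) = (9²*(-10 + 9)/(14 + 9))*(-5) = (81*(-1)/23)*(-5) = (81*(1/23)*(-1))*(-5) = -81/23*(-5) = 405/23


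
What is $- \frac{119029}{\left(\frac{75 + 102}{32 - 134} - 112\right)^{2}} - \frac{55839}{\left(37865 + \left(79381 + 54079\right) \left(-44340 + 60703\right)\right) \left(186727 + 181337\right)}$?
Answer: $- \frac{4096300208114015371333}{445173703578487402560} \approx -9.2016$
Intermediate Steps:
$- \frac{119029}{\left(\frac{75 + 102}{32 - 134} - 112\right)^{2}} - \frac{55839}{\left(37865 + \left(79381 + 54079\right) \left(-44340 + 60703\right)\right) \left(186727 + 181337\right)} = - \frac{119029}{\left(\frac{177}{-102} - 112\right)^{2}} - \frac{55839}{\left(37865 + 133460 \cdot 16363\right) 368064} = - \frac{119029}{\left(177 \left(- \frac{1}{102}\right) - 112\right)^{2}} - \frac{55839}{\left(37865 + 2183805980\right) 368064} = - \frac{119029}{\left(- \frac{59}{34} - 112\right)^{2}} - \frac{55839}{2183843845 \cdot 368064} = - \frac{119029}{\left(- \frac{3867}{34}\right)^{2}} - \frac{55839}{803794300966080} = - \frac{119029}{\frac{14953689}{1156}} - \frac{18613}{267931433655360} = \left(-119029\right) \frac{1156}{14953689} - \frac{18613}{267931433655360} = - \frac{137597524}{14953689} - \frac{18613}{267931433655360} = - \frac{4096300208114015371333}{445173703578487402560}$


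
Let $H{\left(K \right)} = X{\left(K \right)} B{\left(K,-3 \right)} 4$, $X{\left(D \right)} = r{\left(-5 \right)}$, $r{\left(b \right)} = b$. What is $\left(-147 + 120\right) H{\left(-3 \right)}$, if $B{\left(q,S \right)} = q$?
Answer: $-1620$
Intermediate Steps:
$X{\left(D \right)} = -5$
$H{\left(K \right)} = - 20 K$ ($H{\left(K \right)} = - 5 K 4 = - 20 K$)
$\left(-147 + 120\right) H{\left(-3 \right)} = \left(-147 + 120\right) \left(\left(-20\right) \left(-3\right)\right) = \left(-27\right) 60 = -1620$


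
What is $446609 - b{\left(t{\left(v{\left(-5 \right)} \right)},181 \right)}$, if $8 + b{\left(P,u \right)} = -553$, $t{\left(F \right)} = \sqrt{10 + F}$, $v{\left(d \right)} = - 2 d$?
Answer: $447170$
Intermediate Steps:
$b{\left(P,u \right)} = -561$ ($b{\left(P,u \right)} = -8 - 553 = -561$)
$446609 - b{\left(t{\left(v{\left(-5 \right)} \right)},181 \right)} = 446609 - -561 = 446609 + 561 = 447170$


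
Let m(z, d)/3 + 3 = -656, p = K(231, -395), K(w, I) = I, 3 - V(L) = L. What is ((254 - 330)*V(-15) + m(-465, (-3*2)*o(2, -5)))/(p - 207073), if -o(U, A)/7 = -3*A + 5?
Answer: 1115/69156 ≈ 0.016123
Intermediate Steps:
V(L) = 3 - L
o(U, A) = -35 + 21*A (o(U, A) = -7*(-3*A + 5) = -7*(5 - 3*A) = -35 + 21*A)
p = -395
m(z, d) = -1977 (m(z, d) = -9 + 3*(-656) = -9 - 1968 = -1977)
((254 - 330)*V(-15) + m(-465, (-3*2)*o(2, -5)))/(p - 207073) = ((254 - 330)*(3 - 1*(-15)) - 1977)/(-395 - 207073) = (-76*(3 + 15) - 1977)/(-207468) = (-76*18 - 1977)*(-1/207468) = (-1368 - 1977)*(-1/207468) = -3345*(-1/207468) = 1115/69156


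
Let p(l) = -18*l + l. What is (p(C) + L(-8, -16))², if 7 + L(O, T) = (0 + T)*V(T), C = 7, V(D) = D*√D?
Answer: -1032700 - 258048*I ≈ -1.0327e+6 - 2.5805e+5*I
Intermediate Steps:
V(D) = D^(3/2)
L(O, T) = -7 + T^(5/2) (L(O, T) = -7 + (0 + T)*T^(3/2) = -7 + T*T^(3/2) = -7 + T^(5/2))
p(l) = -17*l
(p(C) + L(-8, -16))² = (-17*7 + (-7 + (-16)^(5/2)))² = (-119 + (-7 + 1024*I))² = (-126 + 1024*I)²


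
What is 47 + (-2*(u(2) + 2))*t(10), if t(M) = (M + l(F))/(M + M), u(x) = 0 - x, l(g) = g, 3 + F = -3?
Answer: 47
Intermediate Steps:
F = -6 (F = -3 - 3 = -6)
u(x) = -x
t(M) = (-6 + M)/(2*M) (t(M) = (M - 6)/(M + M) = (-6 + M)/((2*M)) = (-6 + M)*(1/(2*M)) = (-6 + M)/(2*M))
47 + (-2*(u(2) + 2))*t(10) = 47 + (-2*(-1*2 + 2))*((½)*(-6 + 10)/10) = 47 + (-2*(-2 + 2))*((½)*(⅒)*4) = 47 - 2*0*(⅕) = 47 + 0*(⅕) = 47 + 0 = 47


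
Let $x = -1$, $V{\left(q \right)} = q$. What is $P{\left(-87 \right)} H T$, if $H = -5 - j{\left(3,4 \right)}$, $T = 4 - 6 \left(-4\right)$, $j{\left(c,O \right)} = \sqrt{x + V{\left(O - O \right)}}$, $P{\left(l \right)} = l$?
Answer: $12180 + 2436 i \approx 12180.0 + 2436.0 i$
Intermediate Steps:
$j{\left(c,O \right)} = i$ ($j{\left(c,O \right)} = \sqrt{-1 + \left(O - O\right)} = \sqrt{-1 + 0} = \sqrt{-1} = i$)
$T = 28$ ($T = 4 - -24 = 4 + 24 = 28$)
$H = -5 - i \approx -5.0 - 1.0 i$
$P{\left(-87 \right)} H T = - 87 \left(-5 - i\right) 28 = - 87 \left(-140 - 28 i\right) = 12180 + 2436 i$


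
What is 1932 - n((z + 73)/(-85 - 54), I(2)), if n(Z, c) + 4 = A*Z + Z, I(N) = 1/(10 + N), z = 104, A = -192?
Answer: 235297/139 ≈ 1692.8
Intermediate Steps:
n(Z, c) = -4 - 191*Z (n(Z, c) = -4 + (-192*Z + Z) = -4 - 191*Z)
1932 - n((z + 73)/(-85 - 54), I(2)) = 1932 - (-4 - 191*(104 + 73)/(-85 - 54)) = 1932 - (-4 - 33807/(-139)) = 1932 - (-4 - 33807*(-1)/139) = 1932 - (-4 - 191*(-177/139)) = 1932 - (-4 + 33807/139) = 1932 - 1*33251/139 = 1932 - 33251/139 = 235297/139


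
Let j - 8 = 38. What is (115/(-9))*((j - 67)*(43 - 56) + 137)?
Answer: -47150/9 ≈ -5238.9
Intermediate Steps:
j = 46 (j = 8 + 38 = 46)
(115/(-9))*((j - 67)*(43 - 56) + 137) = (115/(-9))*((46 - 67)*(43 - 56) + 137) = (115*(-⅑))*(-21*(-13) + 137) = -115*(273 + 137)/9 = -115/9*410 = -47150/9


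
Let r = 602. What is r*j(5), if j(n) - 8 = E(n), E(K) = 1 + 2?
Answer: 6622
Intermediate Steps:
E(K) = 3
j(n) = 11 (j(n) = 8 + 3 = 11)
r*j(5) = 602*11 = 6622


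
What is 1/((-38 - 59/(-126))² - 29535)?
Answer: -15876/446534219 ≈ -3.5554e-5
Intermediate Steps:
1/((-38 - 59/(-126))² - 29535) = 1/((-38 - 59*(-1/126))² - 29535) = 1/((-38 + 59/126)² - 29535) = 1/((-4729/126)² - 29535) = 1/(22363441/15876 - 29535) = 1/(-446534219/15876) = -15876/446534219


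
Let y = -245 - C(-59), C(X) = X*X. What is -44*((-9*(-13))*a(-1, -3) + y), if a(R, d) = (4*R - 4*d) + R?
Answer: 127908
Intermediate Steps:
a(R, d) = -4*d + 5*R (a(R, d) = (-4*d + 4*R) + R = -4*d + 5*R)
C(X) = X²
y = -3726 (y = -245 - 1*(-59)² = -245 - 1*3481 = -245 - 3481 = -3726)
-44*((-9*(-13))*a(-1, -3) + y) = -44*((-9*(-13))*(-4*(-3) + 5*(-1)) - 3726) = -44*(117*(12 - 5) - 3726) = -44*(117*7 - 3726) = -44*(819 - 3726) = -44*(-2907) = 127908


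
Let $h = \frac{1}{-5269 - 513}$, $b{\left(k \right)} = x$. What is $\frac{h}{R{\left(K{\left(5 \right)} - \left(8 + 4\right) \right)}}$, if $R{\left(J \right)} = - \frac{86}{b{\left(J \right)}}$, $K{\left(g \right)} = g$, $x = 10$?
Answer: $\frac{5}{248626} \approx 2.0111 \cdot 10^{-5}$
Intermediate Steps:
$b{\left(k \right)} = 10$
$h = - \frac{1}{5782}$ ($h = \frac{1}{-5782} = - \frac{1}{5782} \approx -0.00017295$)
$R{\left(J \right)} = - \frac{43}{5}$ ($R{\left(J \right)} = - \frac{86}{10} = \left(-86\right) \frac{1}{10} = - \frac{43}{5}$)
$\frac{h}{R{\left(K{\left(5 \right)} - \left(8 + 4\right) \right)}} = - \frac{1}{5782 \left(- \frac{43}{5}\right)} = \left(- \frac{1}{5782}\right) \left(- \frac{5}{43}\right) = \frac{5}{248626}$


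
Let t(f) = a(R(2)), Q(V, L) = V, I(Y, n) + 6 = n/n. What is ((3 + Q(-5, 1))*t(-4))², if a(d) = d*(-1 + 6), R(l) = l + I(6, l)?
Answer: 900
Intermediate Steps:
I(Y, n) = -5 (I(Y, n) = -6 + n/n = -6 + 1 = -5)
R(l) = -5 + l (R(l) = l - 5 = -5 + l)
a(d) = 5*d (a(d) = d*5 = 5*d)
t(f) = -15 (t(f) = 5*(-5 + 2) = 5*(-3) = -15)
((3 + Q(-5, 1))*t(-4))² = ((3 - 5)*(-15))² = (-2*(-15))² = 30² = 900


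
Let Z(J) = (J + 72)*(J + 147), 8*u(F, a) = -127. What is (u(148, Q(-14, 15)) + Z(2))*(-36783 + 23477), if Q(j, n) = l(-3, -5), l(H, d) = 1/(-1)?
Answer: -586002893/4 ≈ -1.4650e+8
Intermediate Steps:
l(H, d) = -1
Q(j, n) = -1
u(F, a) = -127/8 (u(F, a) = (⅛)*(-127) = -127/8)
Z(J) = (72 + J)*(147 + J)
(u(148, Q(-14, 15)) + Z(2))*(-36783 + 23477) = (-127/8 + (10584 + 2² + 219*2))*(-36783 + 23477) = (-127/8 + (10584 + 4 + 438))*(-13306) = (-127/8 + 11026)*(-13306) = (88081/8)*(-13306) = -586002893/4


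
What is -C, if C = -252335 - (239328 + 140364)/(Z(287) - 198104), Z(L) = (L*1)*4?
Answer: 1380514238/5471 ≈ 2.5233e+5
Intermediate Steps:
Z(L) = 4*L (Z(L) = L*4 = 4*L)
C = -1380514238/5471 (C = -252335 - (239328 + 140364)/(4*287 - 198104) = -252335 - 379692/(1148 - 198104) = -252335 - 379692/(-196956) = -252335 - 379692*(-1)/196956 = -252335 - 1*(-10547/5471) = -252335 + 10547/5471 = -1380514238/5471 ≈ -2.5233e+5)
-C = -1*(-1380514238/5471) = 1380514238/5471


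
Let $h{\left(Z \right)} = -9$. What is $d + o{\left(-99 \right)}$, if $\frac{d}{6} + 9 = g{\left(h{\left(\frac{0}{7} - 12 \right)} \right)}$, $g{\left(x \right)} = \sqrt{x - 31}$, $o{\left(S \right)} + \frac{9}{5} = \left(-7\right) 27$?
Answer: $- \frac{1224}{5} + 12 i \sqrt{10} \approx -244.8 + 37.947 i$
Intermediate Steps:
$o{\left(S \right)} = - \frac{954}{5}$ ($o{\left(S \right)} = - \frac{9}{5} - 189 = - \frac{954}{5}$)
$g{\left(x \right)} = \sqrt{-31 + x}$
$d = -54 + 12 i \sqrt{10}$ ($d = -54 + 6 \sqrt{-31 - 9} = -54 + 6 \sqrt{-40} = -54 + 6 \cdot 2 i \sqrt{10} = -54 + 12 i \sqrt{10} \approx -54.0 + 37.947 i$)
$d + o{\left(-99 \right)} = \left(-54 + 12 i \sqrt{10}\right) - \frac{954}{5} = - \frac{1224}{5} + 12 i \sqrt{10}$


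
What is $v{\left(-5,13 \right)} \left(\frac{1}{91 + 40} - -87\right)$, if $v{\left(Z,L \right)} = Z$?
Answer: $- \frac{56990}{131} \approx -435.04$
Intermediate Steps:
$v{\left(-5,13 \right)} \left(\frac{1}{91 + 40} - -87\right) = - 5 \left(\frac{1}{91 + 40} - -87\right) = - 5 \left(\frac{1}{131} + 87\right) = \left(-5\right) \frac{11398}{131} = - \frac{56990}{131}$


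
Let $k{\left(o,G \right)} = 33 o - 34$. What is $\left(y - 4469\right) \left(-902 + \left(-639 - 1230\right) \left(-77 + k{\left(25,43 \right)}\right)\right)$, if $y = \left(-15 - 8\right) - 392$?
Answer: $6521937312$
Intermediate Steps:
$k{\left(o,G \right)} = -34 + 33 o$
$y = -415$ ($y = -23 - 392 = -415$)
$\left(y - 4469\right) \left(-902 + \left(-639 - 1230\right) \left(-77 + k{\left(25,43 \right)}\right)\right) = \left(-415 - 4469\right) \left(-902 + \left(-639 - 1230\right) \left(-77 + \left(-34 + 33 \cdot 25\right)\right)\right) = - 4884 \left(-902 - 1869 \left(-77 + \left(-34 + 825\right)\right)\right) = - 4884 \left(-902 - 1869 \left(-77 + 791\right)\right) = - 4884 \left(-902 - 1334466\right) = \left(-4884\right) \left(-1335368\right) = 6521937312$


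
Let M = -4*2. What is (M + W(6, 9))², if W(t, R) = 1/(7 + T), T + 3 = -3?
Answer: 49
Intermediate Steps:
T = -6 (T = -3 - 3 = -6)
W(t, R) = 1 (W(t, R) = 1/(7 - 6) = 1/1 = 1)
M = -8
(M + W(6, 9))² = (-8 + 1)² = (-7)² = 49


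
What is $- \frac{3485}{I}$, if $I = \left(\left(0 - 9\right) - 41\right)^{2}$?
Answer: $- \frac{697}{500} \approx -1.394$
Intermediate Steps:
$I = 2500$ ($I = \left(\left(0 - 9\right) - 41\right)^{2} = \left(-9 - 41\right)^{2} = \left(-50\right)^{2} = 2500$)
$- \frac{3485}{I} = - \frac{3485}{2500} = \left(-3485\right) \frac{1}{2500} = - \frac{697}{500}$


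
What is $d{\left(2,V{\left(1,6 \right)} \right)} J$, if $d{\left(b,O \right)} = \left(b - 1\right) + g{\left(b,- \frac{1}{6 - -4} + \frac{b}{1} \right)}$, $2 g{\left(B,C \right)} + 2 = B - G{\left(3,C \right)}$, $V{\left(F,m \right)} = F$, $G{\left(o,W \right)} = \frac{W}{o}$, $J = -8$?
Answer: $- \frac{82}{15} \approx -5.4667$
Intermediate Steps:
$g{\left(B,C \right)} = -1 + \frac{B}{2} - \frac{C}{6}$ ($g{\left(B,C \right)} = -1 + \frac{B - \frac{C}{3}}{2} = -1 + \left(\frac{B}{2} - \frac{C}{6}\right) = -1 + \frac{B}{2} - \frac{C}{6}$)
$d{\left(b,O \right)} = - \frac{119}{60} + \frac{4 b}{3}$ ($d{\left(b,O \right)} = \left(b - 1\right) - \left(1 - \frac{b}{2} + \frac{- \frac{1}{6 - -4} + \frac{b}{1}}{6}\right) = \left(-1 + b\right) - \left(1 - \frac{b}{2} + \frac{- \frac{1}{6 + 4} + b 1}{6}\right) = \left(-1 + b\right) - \left(1 - \frac{b}{2} + \frac{- \frac{1}{10} + b}{6}\right) = \left(-1 + b\right) - \left(\frac{59}{60} - \frac{b}{3}\right) = \left(-1 + b\right) + \left(- \frac{59}{60} + \frac{b}{3}\right) = - \frac{119}{60} + \frac{4 b}{3}$)
$d{\left(2,V{\left(1,6 \right)} \right)} J = \left(- \frac{119}{60} + \frac{4}{3} \cdot 2\right) \left(-8\right) = \left(- \frac{119}{60} + \frac{8}{3}\right) \left(-8\right) = \frac{41}{60} \left(-8\right) = - \frac{82}{15}$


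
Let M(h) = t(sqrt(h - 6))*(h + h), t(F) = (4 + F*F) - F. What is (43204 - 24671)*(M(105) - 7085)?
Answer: 269562485 - 11675790*sqrt(11) ≈ 2.3084e+8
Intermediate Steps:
t(F) = 4 + F**2 - F (t(F) = (4 + F**2) - F = 4 + F**2 - F)
M(h) = 2*h*(-2 + h - sqrt(-6 + h)) (M(h) = (4 + (sqrt(h - 6))**2 - sqrt(h - 6))*(h + h) = (4 + (sqrt(-6 + h))**2 - sqrt(-6 + h))*(2*h) = (4 + (-6 + h) - sqrt(-6 + h))*(2*h) = (-2 + h - sqrt(-6 + h))*(2*h) = 2*h*(-2 + h - sqrt(-6 + h)))
(43204 - 24671)*(M(105) - 7085) = (43204 - 24671)*(2*105*(-2 + 105 - sqrt(-6 + 105)) - 7085) = 18533*(2*105*(-2 + 105 - sqrt(99)) - 7085) = 18533*(2*105*(-2 + 105 - 3*sqrt(11)) - 7085) = 18533*(2*105*(103 - 3*sqrt(11)) - 7085) = 18533*((21630 - 630*sqrt(11)) - 7085) = 18533*(14545 - 630*sqrt(11)) = 269562485 - 11675790*sqrt(11)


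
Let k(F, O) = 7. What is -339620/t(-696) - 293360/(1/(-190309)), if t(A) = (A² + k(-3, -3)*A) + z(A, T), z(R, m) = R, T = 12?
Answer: 6683407022821975/119712 ≈ 5.5829e+10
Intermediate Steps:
t(A) = A² + 8*A (t(A) = (A² + 7*A) + A = A² + 8*A)
-339620/t(-696) - 293360/(1/(-190309)) = -339620*(-1/(696*(8 - 696))) - 293360/(1/(-190309)) = -339620/((-696*(-688))) - 293360/(-1/190309) = -339620/478848 - 293360*(-190309) = -339620*1/478848 + 55829048240 = -84905/119712 + 55829048240 = 6683407022821975/119712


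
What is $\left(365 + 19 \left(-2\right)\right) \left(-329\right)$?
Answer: $-107583$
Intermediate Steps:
$\left(365 + 19 \left(-2\right)\right) \left(-329\right) = \left(365 - 38\right) \left(-329\right) = 327 \left(-329\right) = -107583$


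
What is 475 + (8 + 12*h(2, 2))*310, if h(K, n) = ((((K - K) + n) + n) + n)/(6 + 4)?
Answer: 5187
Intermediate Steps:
h(K, n) = 3*n/10 (h(K, n) = (((0 + n) + n) + n)/10 = ((n + n) + n)*(⅒) = (2*n + n)*(⅒) = (3*n)*(⅒) = 3*n/10)
475 + (8 + 12*h(2, 2))*310 = 475 + (8 + 12*((3/10)*2))*310 = 475 + (8 + 12*(⅗))*310 = 475 + (8 + 36/5)*310 = 475 + (76/5)*310 = 475 + 4712 = 5187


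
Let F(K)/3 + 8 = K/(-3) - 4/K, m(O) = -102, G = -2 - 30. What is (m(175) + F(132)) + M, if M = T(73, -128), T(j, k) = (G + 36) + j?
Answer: -1992/11 ≈ -181.09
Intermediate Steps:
G = -32
T(j, k) = 4 + j (T(j, k) = (-32 + 36) + j = 4 + j)
F(K) = -24 - K - 12/K (F(K) = -24 + 3*(K/(-3) - 4/K) = -24 + 3*(K*(-⅓) - 4/K) = -24 + 3*(-K/3 - 4/K) = -24 + 3*(-4/K - K/3) = -24 + (-K - 12/K) = -24 - K - 12/K)
M = 77 (M = 4 + 73 = 77)
(m(175) + F(132)) + M = (-102 + (-24 - 1*132 - 12/132)) + 77 = (-102 + (-24 - 132 - 12*1/132)) + 77 = (-102 + (-24 - 132 - 1/11)) + 77 = (-102 - 1717/11) + 77 = -2839/11 + 77 = -1992/11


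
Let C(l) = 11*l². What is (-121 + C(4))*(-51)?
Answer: -2805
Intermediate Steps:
(-121 + C(4))*(-51) = (-121 + 11*4²)*(-51) = (-121 + 11*16)*(-51) = (-121 + 176)*(-51) = 55*(-51) = -2805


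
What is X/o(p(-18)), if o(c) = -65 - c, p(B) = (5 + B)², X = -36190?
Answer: 18095/117 ≈ 154.66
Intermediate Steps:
X/o(p(-18)) = -36190/(-65 - (5 - 18)²) = -36190/(-65 - 1*(-13)²) = -36190/(-65 - 1*169) = -36190/(-65 - 169) = -36190/(-234) = -36190*(-1/234) = 18095/117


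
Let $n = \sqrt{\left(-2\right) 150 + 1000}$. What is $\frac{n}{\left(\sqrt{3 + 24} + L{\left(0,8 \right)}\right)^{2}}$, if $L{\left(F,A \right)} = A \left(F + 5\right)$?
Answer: $- \frac{2400 \sqrt{21}}{2474329} + \frac{16270 \sqrt{7}}{2474329} \approx 0.012952$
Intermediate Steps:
$L{\left(F,A \right)} = A \left(5 + F\right)$
$n = 10 \sqrt{7}$ ($n = \sqrt{-300 + 1000} = \sqrt{700} = 10 \sqrt{7} \approx 26.458$)
$\frac{n}{\left(\sqrt{3 + 24} + L{\left(0,8 \right)}\right)^{2}} = \frac{10 \sqrt{7}}{\left(\sqrt{3 + 24} + 8 \left(5 + 0\right)\right)^{2}} = \frac{10 \sqrt{7}}{\left(\sqrt{27} + 8 \cdot 5\right)^{2}} = \frac{10 \sqrt{7}}{\left(3 \sqrt{3} + 40\right)^{2}} = \frac{10 \sqrt{7}}{\left(40 + 3 \sqrt{3}\right)^{2}}$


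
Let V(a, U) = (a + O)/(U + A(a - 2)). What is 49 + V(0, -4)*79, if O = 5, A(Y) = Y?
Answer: -101/6 ≈ -16.833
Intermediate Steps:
V(a, U) = (5 + a)/(-2 + U + a) (V(a, U) = (a + 5)/(U + (a - 2)) = (5 + a)/(U + (-2 + a)) = (5 + a)/(-2 + U + a))
49 + V(0, -4)*79 = 49 + ((5 + 0)/(-2 - 4 + 0))*79 = 49 + (5/(-6))*79 = 49 - ⅙*5*79 = 49 - ⅚*79 = 49 - 395/6 = -101/6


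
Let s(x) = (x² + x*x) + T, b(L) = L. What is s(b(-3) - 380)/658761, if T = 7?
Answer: 97795/219587 ≈ 0.44536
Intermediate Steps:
s(x) = 7 + 2*x² (s(x) = (x² + x*x) + 7 = (x² + x²) + 7 = 2*x² + 7 = 7 + 2*x²)
s(b(-3) - 380)/658761 = (7 + 2*(-3 - 380)²)/658761 = (7 + 2*(-383)²)*(1/658761) = (7 + 2*146689)*(1/658761) = (7 + 293378)*(1/658761) = 293385*(1/658761) = 97795/219587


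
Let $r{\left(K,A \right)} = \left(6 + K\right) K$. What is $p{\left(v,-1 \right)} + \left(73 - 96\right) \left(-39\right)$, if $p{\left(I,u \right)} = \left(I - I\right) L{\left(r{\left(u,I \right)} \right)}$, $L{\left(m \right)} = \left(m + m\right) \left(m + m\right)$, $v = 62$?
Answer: $897$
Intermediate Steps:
$r{\left(K,A \right)} = K \left(6 + K\right)$
$L{\left(m \right)} = 4 m^{2}$ ($L{\left(m \right)} = 2 m 2 m = 4 m^{2}$)
$p{\left(I,u \right)} = 0$ ($p{\left(I,u \right)} = \left(I - I\right) 4 \left(u \left(6 + u\right)\right)^{2} = 0 \cdot 4 u^{2} \left(6 + u\right)^{2} = 0$)
$p{\left(v,-1 \right)} + \left(73 - 96\right) \left(-39\right) = 0 + \left(73 - 96\right) \left(-39\right) = 0 - -897 = 0 + 897 = 897$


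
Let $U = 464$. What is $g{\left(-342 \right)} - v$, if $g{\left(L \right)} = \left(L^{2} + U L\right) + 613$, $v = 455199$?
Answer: $-496310$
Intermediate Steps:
$g{\left(L \right)} = 613 + L^{2} + 464 L$ ($g{\left(L \right)} = \left(L^{2} + 464 L\right) + 613 = 613 + L^{2} + 464 L$)
$g{\left(-342 \right)} - v = \left(613 + \left(-342\right)^{2} + 464 \left(-342\right)\right) - 455199 = \left(613 + 116964 - 158688\right) - 455199 = -41111 - 455199 = -496310$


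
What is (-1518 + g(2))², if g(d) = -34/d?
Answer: 2356225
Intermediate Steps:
(-1518 + g(2))² = (-1518 - 34/2)² = (-1518 - 34*½)² = (-1518 - 17)² = (-1535)² = 2356225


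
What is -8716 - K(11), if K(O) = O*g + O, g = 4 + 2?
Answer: -8793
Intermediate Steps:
g = 6
K(O) = 7*O (K(O) = O*6 + O = 6*O + O = 7*O)
-8716 - K(11) = -8716 - 7*11 = -8716 - 1*77 = -8716 - 77 = -8793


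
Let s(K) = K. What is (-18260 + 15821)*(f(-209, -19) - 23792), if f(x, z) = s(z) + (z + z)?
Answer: 58167711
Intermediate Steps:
f(x, z) = 3*z (f(x, z) = z + (z + z) = z + 2*z = 3*z)
(-18260 + 15821)*(f(-209, -19) - 23792) = (-18260 + 15821)*(3*(-19) - 23792) = -2439*(-57 - 23792) = -2439*(-23849) = 58167711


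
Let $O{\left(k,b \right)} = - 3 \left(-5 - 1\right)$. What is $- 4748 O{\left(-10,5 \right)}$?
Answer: $-85464$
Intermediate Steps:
$O{\left(k,b \right)} = 18$ ($O{\left(k,b \right)} = \left(-3\right) \left(-6\right) = 18$)
$- 4748 O{\left(-10,5 \right)} = \left(-4748\right) 18 = -85464$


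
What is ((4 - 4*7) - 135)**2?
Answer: 25281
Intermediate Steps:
((4 - 4*7) - 135)**2 = ((4 - 28) - 135)**2 = (-24 - 135)**2 = (-159)**2 = 25281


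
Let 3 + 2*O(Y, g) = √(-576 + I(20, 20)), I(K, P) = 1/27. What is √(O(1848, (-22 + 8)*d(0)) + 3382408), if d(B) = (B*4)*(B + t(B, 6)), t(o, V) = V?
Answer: √(121766634 + 2*I*√46653)/6 ≈ 1839.1 + 0.0032623*I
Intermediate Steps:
d(B) = 4*B*(6 + B) (d(B) = (B*4)*(B + 6) = (4*B)*(6 + B) = 4*B*(6 + B))
I(K, P) = 1/27
O(Y, g) = -3/2 + I*√46653/18 (O(Y, g) = -3/2 + √(-576 + 1/27)/2 = -3/2 + √(-15551/27)/2 = -3/2 + (I*√46653/9)/2 = -3/2 + I*√46653/18)
√(O(1848, (-22 + 8)*d(0)) + 3382408) = √((-3/2 + I*√46653/18) + 3382408) = √(6764813/2 + I*√46653/18)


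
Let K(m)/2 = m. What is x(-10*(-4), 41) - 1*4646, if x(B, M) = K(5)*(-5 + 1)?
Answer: -4686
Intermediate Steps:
K(m) = 2*m
x(B, M) = -40 (x(B, M) = (2*5)*(-5 + 1) = 10*(-4) = -40)
x(-10*(-4), 41) - 1*4646 = -40 - 1*4646 = -40 - 4646 = -4686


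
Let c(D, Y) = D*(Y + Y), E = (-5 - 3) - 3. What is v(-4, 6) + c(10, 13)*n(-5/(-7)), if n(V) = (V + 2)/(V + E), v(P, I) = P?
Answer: -1307/18 ≈ -72.611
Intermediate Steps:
E = -11 (E = -8 - 3 = -11)
n(V) = (2 + V)/(-11 + V) (n(V) = (V + 2)/(V - 11) = (2 + V)/(-11 + V))
c(D, Y) = 2*D*Y (c(D, Y) = D*(2*Y) = 2*D*Y)
v(-4, 6) + c(10, 13)*n(-5/(-7)) = -4 + (2*10*13)*((2 - 5/(-7))/(-11 - 5/(-7))) = -4 + 260*((2 - 5*(-1/7))/(-11 - 5*(-1/7))) = -4 + 260*((2 + 5/7)/(-11 + 5/7)) = -4 + 260*((19/7)/(-72/7)) = -4 + 260*(-7/72*19/7) = -4 + 260*(-19/72) = -4 - 1235/18 = -1307/18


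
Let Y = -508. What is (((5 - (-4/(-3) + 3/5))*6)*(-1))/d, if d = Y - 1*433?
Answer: 92/4705 ≈ 0.019554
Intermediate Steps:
d = -941 (d = -508 - 1*433 = -508 - 433 = -941)
(((5 - (-4/(-3) + 3/5))*6)*(-1))/d = (((5 - (-4/(-3) + 3/5))*6)*(-1))/(-941) = -(5 - (-4*(-⅓) + 3*(⅕)))*6*(-1)/941 = -(5 - (4/3 + ⅗))*6*(-1)/941 = -(5 - 1*29/15)*6*(-1)/941 = -(5 - 29/15)*6*(-1)/941 = -(46/15)*6*(-1)/941 = -92*(-1)/4705 = -1/941*(-92/5) = 92/4705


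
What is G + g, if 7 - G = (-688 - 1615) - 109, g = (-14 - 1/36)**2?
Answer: 3390049/1296 ≈ 2615.8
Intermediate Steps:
g = 255025/1296 (g = (-14 - 1*1/36)**2 = (-14 - 1/36)**2 = (-505/36)**2 = 255025/1296 ≈ 196.78)
G = 2419 (G = 7 - ((-688 - 1615) - 109) = 7 - (-2303 - 109) = 7 - 1*(-2412) = 7 + 2412 = 2419)
G + g = 2419 + 255025/1296 = 3390049/1296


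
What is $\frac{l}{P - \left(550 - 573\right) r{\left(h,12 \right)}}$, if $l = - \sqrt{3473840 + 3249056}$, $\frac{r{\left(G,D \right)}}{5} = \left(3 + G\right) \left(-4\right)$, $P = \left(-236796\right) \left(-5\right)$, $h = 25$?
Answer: $- \frac{\sqrt{420181}}{292775} \approx -0.002214$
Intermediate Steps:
$P = 1183980$
$r{\left(G,D \right)} = -60 - 20 G$ ($r{\left(G,D \right)} = 5 \left(3 + G\right) \left(-4\right) = 5 \left(-12 - 4 G\right) = -60 - 20 G$)
$l = - 4 \sqrt{420181}$ ($l = - \sqrt{6722896} = - 4 \sqrt{420181} \approx -2592.9$)
$\frac{l}{P - \left(550 - 573\right) r{\left(h,12 \right)}} = \frac{\left(-4\right) \sqrt{420181}}{1183980 - \left(550 - 573\right) \left(-60 - 500\right)} = \frac{\left(-4\right) \sqrt{420181}}{1183980 - - 23 \left(-60 - 500\right)} = \frac{\left(-4\right) \sqrt{420181}}{1183980 - \left(-23\right) \left(-560\right)} = \frac{\left(-4\right) \sqrt{420181}}{1183980 - 12880} = \frac{\left(-4\right) \sqrt{420181}}{1171100} = - 4 \sqrt{420181} \cdot \frac{1}{1171100} = - \frac{\sqrt{420181}}{292775}$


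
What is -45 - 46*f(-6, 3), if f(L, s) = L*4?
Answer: 1059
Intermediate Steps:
f(L, s) = 4*L
-45 - 46*f(-6, 3) = -45 - 184*(-6) = -45 - 46*(-24) = -45 + 1104 = 1059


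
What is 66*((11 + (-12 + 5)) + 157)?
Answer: 10626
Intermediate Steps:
66*((11 + (-12 + 5)) + 157) = 66*((11 - 7) + 157) = 66*(4 + 157) = 66*161 = 10626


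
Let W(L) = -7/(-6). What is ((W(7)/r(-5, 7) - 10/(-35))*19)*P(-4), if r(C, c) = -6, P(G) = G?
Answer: -437/63 ≈ -6.9365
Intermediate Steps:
W(L) = 7/6 (W(L) = -7*(-⅙) = 7/6)
((W(7)/r(-5, 7) - 10/(-35))*19)*P(-4) = (((7/6)/(-6) - 10/(-35))*19)*(-4) = (((7/6)*(-⅙) - 10*(-1/35))*19)*(-4) = ((-7/36 + 2/7)*19)*(-4) = ((23/252)*19)*(-4) = (437/252)*(-4) = -437/63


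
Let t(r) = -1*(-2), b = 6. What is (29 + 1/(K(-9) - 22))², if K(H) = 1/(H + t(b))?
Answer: 20142144/24025 ≈ 838.38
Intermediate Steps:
t(r) = 2
K(H) = 1/(2 + H) (K(H) = 1/(H + 2) = 1/(2 + H))
(29 + 1/(K(-9) - 22))² = (29 + 1/(1/(2 - 9) - 22))² = (29 + 1/(1/(-7) - 22))² = (29 + 1/(-⅐ - 22))² = (29 + 1/(-155/7))² = (29 - 7/155)² = (4488/155)² = 20142144/24025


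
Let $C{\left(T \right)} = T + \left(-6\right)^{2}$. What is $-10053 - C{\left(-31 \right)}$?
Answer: $-10058$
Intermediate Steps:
$C{\left(T \right)} = 36 + T$ ($C{\left(T \right)} = T + 36 = 36 + T$)
$-10053 - C{\left(-31 \right)} = -10053 - \left(36 - 31\right) = -10053 - 5 = -10058$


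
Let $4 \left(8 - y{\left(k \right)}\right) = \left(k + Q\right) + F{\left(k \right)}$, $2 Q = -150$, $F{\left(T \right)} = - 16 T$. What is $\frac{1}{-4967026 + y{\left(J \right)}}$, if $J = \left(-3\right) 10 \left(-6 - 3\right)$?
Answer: $- \frac{4}{19863947} \approx -2.0137 \cdot 10^{-7}$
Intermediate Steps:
$Q = -75$ ($Q = \frac{1}{2} \left(-150\right) = -75$)
$J = 270$ ($J = \left(-30\right) \left(-9\right) = 270$)
$y{\left(k \right)} = \frac{107}{4} + \frac{15 k}{4}$ ($y{\left(k \right)} = 8 - \frac{\left(k - 75\right) - 16 k}{4} = 8 - \frac{\left(-75 + k\right) - 16 k}{4} = 8 - \frac{-75 - 15 k}{4} = 8 + \left(\frac{75}{4} + \frac{15 k}{4}\right) = \frac{107}{4} + \frac{15 k}{4}$)
$\frac{1}{-4967026 + y{\left(J \right)}} = \frac{1}{-4967026 + \left(\frac{107}{4} + \frac{15}{4} \cdot 270\right)} = \frac{1}{-4967026 + \left(\frac{107}{4} + \frac{2025}{2}\right)} = \frac{1}{-4967026 + \frac{4157}{4}} = \frac{1}{- \frac{19863947}{4}} = - \frac{4}{19863947}$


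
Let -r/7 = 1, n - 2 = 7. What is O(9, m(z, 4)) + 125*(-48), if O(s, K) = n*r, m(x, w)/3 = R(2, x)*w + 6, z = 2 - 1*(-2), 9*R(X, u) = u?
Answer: -6063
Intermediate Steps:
n = 9 (n = 2 + 7 = 9)
r = -7 (r = -7*1 = -7)
R(X, u) = u/9
z = 4 (z = 2 + 2 = 4)
m(x, w) = 18 + w*x/3 (m(x, w) = 3*((x/9)*w + 6) = 3*(w*x/9 + 6) = 3*(6 + w*x/9) = 18 + w*x/3)
O(s, K) = -63 (O(s, K) = 9*(-7) = -63)
O(9, m(z, 4)) + 125*(-48) = -63 + 125*(-48) = -63 - 6000 = -6063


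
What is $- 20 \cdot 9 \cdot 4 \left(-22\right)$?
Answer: $15840$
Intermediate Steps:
$- 20 \cdot 9 \cdot 4 \left(-22\right) = \left(-20\right) 36 \left(-22\right) = \left(-720\right) \left(-22\right) = 15840$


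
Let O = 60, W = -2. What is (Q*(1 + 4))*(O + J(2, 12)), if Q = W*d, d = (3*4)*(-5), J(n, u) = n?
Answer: 37200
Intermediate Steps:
d = -60 (d = 12*(-5) = -60)
Q = 120 (Q = -2*(-60) = 120)
(Q*(1 + 4))*(O + J(2, 12)) = (120*(1 + 4))*(60 + 2) = (120*5)*62 = 600*62 = 37200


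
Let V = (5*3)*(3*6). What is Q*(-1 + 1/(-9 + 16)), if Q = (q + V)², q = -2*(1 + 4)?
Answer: -405600/7 ≈ -57943.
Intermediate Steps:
V = 270 (V = 15*18 = 270)
q = -10 (q = -2*5 = -10)
Q = 67600 (Q = (-10 + 270)² = 260² = 67600)
Q*(-1 + 1/(-9 + 16)) = 67600*(-1 + 1/(-9 + 16)) = 67600*(-1 + 1/7) = 67600*(-1 + ⅐) = 67600*(-6/7) = -405600/7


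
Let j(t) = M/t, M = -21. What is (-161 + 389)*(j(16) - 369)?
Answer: -337725/4 ≈ -84431.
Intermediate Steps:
j(t) = -21/t
(-161 + 389)*(j(16) - 369) = (-161 + 389)*(-21/16 - 369) = 228*(-21*1/16 - 369) = 228*(-21/16 - 369) = 228*(-5925/16) = -337725/4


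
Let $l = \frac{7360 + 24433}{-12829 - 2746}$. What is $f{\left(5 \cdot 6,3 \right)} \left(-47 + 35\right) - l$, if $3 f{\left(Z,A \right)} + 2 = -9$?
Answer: $\frac{717093}{15575} \approx 46.041$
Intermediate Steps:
$f{\left(Z,A \right)} = - \frac{11}{3}$ ($f{\left(Z,A \right)} = - \frac{2}{3} + \frac{1}{3} \left(-9\right) = - \frac{2}{3} - 3 = - \frac{11}{3}$)
$l = - \frac{31793}{15575}$ ($l = \frac{31793}{-15575} = 31793 \left(- \frac{1}{15575}\right) = - \frac{31793}{15575} \approx -2.0413$)
$f{\left(5 \cdot 6,3 \right)} \left(-47 + 35\right) - l = - \frac{11 \left(-47 + 35\right)}{3} - - \frac{31793}{15575} = \left(- \frac{11}{3}\right) \left(-12\right) + \frac{31793}{15575} = 44 + \frac{31793}{15575} = \frac{717093}{15575}$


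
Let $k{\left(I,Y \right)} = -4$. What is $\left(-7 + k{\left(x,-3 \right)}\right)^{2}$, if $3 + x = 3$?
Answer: $121$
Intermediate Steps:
$x = 0$ ($x = -3 + 3 = 0$)
$\left(-7 + k{\left(x,-3 \right)}\right)^{2} = \left(-7 - 4\right)^{2} = \left(-11\right)^{2} = 121$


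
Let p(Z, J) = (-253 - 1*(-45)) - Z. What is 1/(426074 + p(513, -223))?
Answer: 1/425353 ≈ 2.3510e-6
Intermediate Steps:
p(Z, J) = -208 - Z (p(Z, J) = (-253 + 45) - Z = -208 - Z)
1/(426074 + p(513, -223)) = 1/(426074 + (-208 - 1*513)) = 1/(426074 + (-208 - 513)) = 1/(426074 - 721) = 1/425353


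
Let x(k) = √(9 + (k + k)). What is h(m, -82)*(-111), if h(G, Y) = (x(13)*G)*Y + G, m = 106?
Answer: -11766 + 964812*√35 ≈ 5.6961e+6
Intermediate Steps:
x(k) = √(9 + 2*k)
h(G, Y) = G + G*Y*√35 (h(G, Y) = (√(9 + 2*13)*G)*Y + G = (√(9 + 26)*G)*Y + G = (√35*G)*Y + G = (G*√35)*Y + G = G*Y*√35 + G = G + G*Y*√35)
h(m, -82)*(-111) = (106*(1 - 82*√35))*(-111) = (106 - 8692*√35)*(-111) = -11766 + 964812*√35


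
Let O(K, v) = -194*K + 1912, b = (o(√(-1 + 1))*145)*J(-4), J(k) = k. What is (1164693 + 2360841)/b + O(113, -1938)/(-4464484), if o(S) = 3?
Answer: -14256934164/7036415 ≈ -2026.2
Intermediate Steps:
b = -1740 (b = (3*145)*(-4) = 435*(-4) = -1740)
O(K, v) = 1912 - 194*K
(1164693 + 2360841)/b + O(113, -1938)/(-4464484) = (1164693 + 2360841)/(-1740) + (1912 - 194*113)/(-4464484) = 3525534*(-1/1740) + (1912 - 21922)*(-1/4464484) = -587589/290 - 20010*(-1/4464484) = -587589/290 + 435/97054 = -14256934164/7036415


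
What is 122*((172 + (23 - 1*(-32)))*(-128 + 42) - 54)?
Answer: -2388272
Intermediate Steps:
122*((172 + (23 - 1*(-32)))*(-128 + 42) - 54) = 122*((172 + (23 + 32))*(-86) - 54) = 122*((172 + 55)*(-86) - 54) = 122*(227*(-86) - 54) = 122*(-19522 - 54) = 122*(-19576) = -2388272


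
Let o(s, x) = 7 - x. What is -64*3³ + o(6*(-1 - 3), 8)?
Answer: -1729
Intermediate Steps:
-64*3³ + o(6*(-1 - 3), 8) = -64*3³ + (7 - 1*8) = -64*27 + (7 - 8) = -1728 - 1 = -1729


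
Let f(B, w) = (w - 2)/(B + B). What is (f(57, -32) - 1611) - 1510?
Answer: -177914/57 ≈ -3121.3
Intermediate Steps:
f(B, w) = (-2 + w)/(2*B) (f(B, w) = (-2 + w)/((2*B)) = (-2 + w)*(1/(2*B)) = (-2 + w)/(2*B))
(f(57, -32) - 1611) - 1510 = ((1/2)*(-2 - 32)/57 - 1611) - 1510 = ((1/2)*(1/57)*(-34) - 1611) - 1510 = (-17/57 - 1611) - 1510 = -91844/57 - 1510 = -177914/57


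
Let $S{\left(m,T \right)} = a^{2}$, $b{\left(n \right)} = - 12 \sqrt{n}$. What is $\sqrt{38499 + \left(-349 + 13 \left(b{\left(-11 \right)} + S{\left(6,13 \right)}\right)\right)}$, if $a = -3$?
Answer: $\sqrt{38267 - 156 i \sqrt{11}} \approx 195.62 - 1.322 i$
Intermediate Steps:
$S{\left(m,T \right)} = 9$ ($S{\left(m,T \right)} = \left(-3\right)^{2} = 9$)
$\sqrt{38499 + \left(-349 + 13 \left(b{\left(-11 \right)} + S{\left(6,13 \right)}\right)\right)} = \sqrt{38499 - \left(349 - 13 \left(- 12 \sqrt{-11} + 9\right)\right)} = \sqrt{38499 - \left(349 - 13 \left(- 12 i \sqrt{11} + 9\right)\right)} = \sqrt{38499 - \left(349 - 13 \left(9 - 12 i \sqrt{11}\right)\right)} = \sqrt{38499 - \left(232 + 156 i \sqrt{11}\right)} = \sqrt{38267 - 156 i \sqrt{11}}$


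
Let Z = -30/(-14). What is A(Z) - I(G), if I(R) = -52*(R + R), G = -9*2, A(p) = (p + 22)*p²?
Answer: -604071/343 ≈ -1761.1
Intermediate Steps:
Z = 15/7 (Z = -30*(-1/14) = 15/7 ≈ 2.1429)
A(p) = p²*(22 + p) (A(p) = (22 + p)*p² = p²*(22 + p))
G = -18
I(R) = -104*R
A(Z) - I(G) = (15/7)²*(22 + 15/7) - (-104)*(-18) = (225/49)*(169/7) - 1*1872 = 38025/343 - 1872 = -604071/343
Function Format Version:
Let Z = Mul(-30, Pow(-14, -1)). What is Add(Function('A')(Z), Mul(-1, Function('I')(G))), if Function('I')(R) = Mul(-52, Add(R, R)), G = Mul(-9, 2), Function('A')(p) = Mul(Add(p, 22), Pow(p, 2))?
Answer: Rational(-604071, 343) ≈ -1761.1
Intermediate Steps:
Z = Rational(15, 7) (Z = Mul(-30, Rational(-1, 14)) = Rational(15, 7) ≈ 2.1429)
Function('A')(p) = Mul(Pow(p, 2), Add(22, p)) (Function('A')(p) = Mul(Add(22, p), Pow(p, 2)) = Mul(Pow(p, 2), Add(22, p)))
G = -18
Function('I')(R) = Mul(-104, R) (Function('I')(R) = Mul(-52, Mul(2, R)) = Mul(-104, R))
Add(Function('A')(Z), Mul(-1, Function('I')(G))) = Add(Mul(Pow(Rational(15, 7), 2), Add(22, Rational(15, 7))), Mul(-1, Mul(-104, -18))) = Add(Mul(Rational(225, 49), Rational(169, 7)), Mul(-1, 1872)) = Add(Rational(38025, 343), -1872) = Rational(-604071, 343)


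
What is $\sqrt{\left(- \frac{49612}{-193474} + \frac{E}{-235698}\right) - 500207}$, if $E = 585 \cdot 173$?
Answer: $\frac{i \sqrt{28893784570867223009825806}}{7600239142} \approx 707.25 i$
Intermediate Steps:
$E = 101205$
$\sqrt{\left(- \frac{49612}{-193474} + \frac{E}{-235698}\right) - 500207} = \sqrt{\left(- \frac{49612}{-193474} + \frac{101205}{-235698}\right) - 500207} = \sqrt{\left(\left(-49612\right) \left(- \frac{1}{193474}\right) + 101205 \left(- \frac{1}{235698}\right)\right) - 500207} = \sqrt{\left(\frac{24806}{96737} - \frac{33735}{78566}\right) - 500207} = \sqrt{- \frac{1314514499}{7600239142} - 500207} = \sqrt{- \frac{3801694135016893}{7600239142}} = \frac{i \sqrt{28893784570867223009825806}}{7600239142}$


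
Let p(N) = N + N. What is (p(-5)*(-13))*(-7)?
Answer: -910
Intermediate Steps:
p(N) = 2*N
(p(-5)*(-13))*(-7) = ((2*(-5))*(-13))*(-7) = -10*(-13)*(-7) = 130*(-7) = -910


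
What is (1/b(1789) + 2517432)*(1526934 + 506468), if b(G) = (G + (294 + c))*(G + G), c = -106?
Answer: 18104978133744826093/3536853 ≈ 5.1189e+12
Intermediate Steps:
b(G) = 2*G*(188 + G) (b(G) = (G + (294 - 106))*(G + G) = (G + 188)*(2*G) = (188 + G)*(2*G) = 2*G*(188 + G))
(1/b(1789) + 2517432)*(1526934 + 506468) = (1/(2*1789*(188 + 1789)) + 2517432)*(1526934 + 506468) = (1/(2*1789*1977) + 2517432)*2033402 = (1/7073706 + 2517432)*2033402 = (17807573842993/7073706)*2033402 = 18104978133744826093/3536853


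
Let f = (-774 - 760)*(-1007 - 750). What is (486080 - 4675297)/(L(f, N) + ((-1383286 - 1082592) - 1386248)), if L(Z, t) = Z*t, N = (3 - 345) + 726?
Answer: -4189217/1031119266 ≈ -0.0040628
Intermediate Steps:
N = 384 (N = -342 + 726 = 384)
f = 2695238 (f = -1534*(-1757) = 2695238)
(486080 - 4675297)/(L(f, N) + ((-1383286 - 1082592) - 1386248)) = (486080 - 4675297)/(2695238*384 + ((-1383286 - 1082592) - 1386248)) = -4189217/(1034971392 + (-2465878 - 1386248)) = -4189217/(1034971392 - 3852126) = -4189217/1031119266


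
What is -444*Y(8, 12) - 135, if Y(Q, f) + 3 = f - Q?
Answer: -579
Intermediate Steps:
Y(Q, f) = -3 + f - Q (Y(Q, f) = -3 + (f - Q) = -3 + f - Q)
-444*Y(8, 12) - 135 = -444*(-3 + 12 - 1*8) - 135 = -444*(-3 + 12 - 8) - 135 = -444*1 - 135 = -444 - 135 = -579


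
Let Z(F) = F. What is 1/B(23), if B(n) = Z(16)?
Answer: 1/16 ≈ 0.062500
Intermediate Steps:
B(n) = 16
1/B(23) = 1/16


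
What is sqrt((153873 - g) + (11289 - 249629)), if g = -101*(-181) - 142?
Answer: 7*I*sqrt(2094) ≈ 320.32*I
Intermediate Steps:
g = 18139 (g = 18281 - 142 = 18139)
sqrt((153873 - g) + (11289 - 249629)) = sqrt((153873 - 1*18139) + (11289 - 249629)) = sqrt((153873 - 18139) - 238340) = sqrt(135734 - 238340) = sqrt(-102606) = 7*I*sqrt(2094)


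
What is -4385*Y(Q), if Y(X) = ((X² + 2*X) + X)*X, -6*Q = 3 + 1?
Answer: -122780/27 ≈ -4547.4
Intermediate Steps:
Q = -⅔ (Q = -(3 + 1)/6 = -⅙*4 = -⅔ ≈ -0.66667)
Y(X) = X*(X² + 3*X) (Y(X) = (X² + 3*X)*X = X*(X² + 3*X))
-4385*Y(Q) = -4385*(-⅔)²*(3 - ⅔) = -17540*7/(9*3) = -4385*28/27 = -122780/27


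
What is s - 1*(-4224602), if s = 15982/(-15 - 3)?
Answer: 38013427/9 ≈ 4.2237e+6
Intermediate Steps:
s = -7991/9 (s = 15982/(-18) = 15982*(-1/18) = -7991/9 ≈ -887.89)
s - 1*(-4224602) = -7991/9 - 1*(-4224602) = -7991/9 + 4224602 = 38013427/9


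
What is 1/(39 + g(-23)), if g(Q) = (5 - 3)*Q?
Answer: -1/7 ≈ -0.14286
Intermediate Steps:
g(Q) = 2*Q
1/(39 + g(-23)) = 1/(39 + 2*(-23)) = 1/(39 - 46) = 1/(-7) = -1/7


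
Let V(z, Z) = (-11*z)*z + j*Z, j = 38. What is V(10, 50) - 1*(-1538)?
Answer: 2338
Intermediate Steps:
V(z, Z) = -11*z**2 + 38*Z (V(z, Z) = (-11*z)*z + 38*Z = -11*z**2 + 38*Z)
V(10, 50) - 1*(-1538) = (-11*10**2 + 38*50) - 1*(-1538) = (-11*100 + 1900) + 1538 = (-1100 + 1900) + 1538 = 800 + 1538 = 2338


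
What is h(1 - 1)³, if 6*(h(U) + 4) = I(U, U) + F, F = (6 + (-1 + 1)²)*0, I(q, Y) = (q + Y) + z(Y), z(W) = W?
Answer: -64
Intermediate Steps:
I(q, Y) = q + 2*Y (I(q, Y) = (q + Y) + Y = (Y + q) + Y = q + 2*Y)
F = 0 (F = (6 + 0²)*0 = (6 + 0)*0 = 6*0 = 0)
h(U) = -4 + U/2 (h(U) = -4 + ((U + 2*U) + 0)/6 = -4 + (3*U + 0)/6 = -4 + (3*U)/6 = -4 + U/2)
h(1 - 1)³ = (-4 + (1 - 1)/2)³ = (-4 + (½)*0)³ = (-4 + 0)³ = (-4)³ = -64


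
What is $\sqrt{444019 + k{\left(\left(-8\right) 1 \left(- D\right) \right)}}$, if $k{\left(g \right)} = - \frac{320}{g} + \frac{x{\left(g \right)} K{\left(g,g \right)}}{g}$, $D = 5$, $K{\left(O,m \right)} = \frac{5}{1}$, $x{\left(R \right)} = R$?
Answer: $4 \sqrt{27751} \approx 666.35$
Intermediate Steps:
$K{\left(O,m \right)} = 5$ ($K{\left(O,m \right)} = 5 \cdot 1 = 5$)
$k{\left(g \right)} = 5 - \frac{320}{g}$ ($k{\left(g \right)} = - \frac{320}{g} + \frac{g 5}{g} = - \frac{320}{g} + \frac{5 g}{g} = - \frac{320}{g} + 5 = 5 - \frac{320}{g}$)
$\sqrt{444019 + k{\left(\left(-8\right) 1 \left(- D\right) \right)}} = \sqrt{444019 + \left(5 - \frac{320}{\left(-8\right) 1 \left(\left(-1\right) 5\right)}\right)} = \sqrt{444019 + \left(5 - \frac{320}{\left(-8\right) \left(-5\right)}\right)} = \sqrt{444019 + \left(5 - \frac{320}{40}\right)} = \sqrt{444019 + \left(5 - 8\right)} = \sqrt{444019 - 3} = \sqrt{444016} = 4 \sqrt{27751}$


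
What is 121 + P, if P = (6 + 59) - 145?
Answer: 41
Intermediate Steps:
P = -80 (P = 65 - 145 = -80)
121 + P = 121 - 80 = 41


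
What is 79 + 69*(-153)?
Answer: -10478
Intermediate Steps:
79 + 69*(-153) = 79 - 10557 = -10478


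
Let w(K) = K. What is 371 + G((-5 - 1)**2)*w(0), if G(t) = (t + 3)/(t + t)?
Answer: 371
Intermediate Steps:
G(t) = (3 + t)/(2*t) (G(t) = (3 + t)/((2*t)) = (3 + t)*(1/(2*t)) = (3 + t)/(2*t))
371 + G((-5 - 1)**2)*w(0) = 371 + ((3 + (-5 - 1)**2)/(2*((-5 - 1)**2)))*0 = 371 + ((3 + (-6)**2)/(2*((-6)**2)))*0 = 371 + ((1/2)*(3 + 36)/36)*0 = 371 + ((1/2)*(1/36)*39)*0 = 371 + (13/24)*0 = 371 + 0 = 371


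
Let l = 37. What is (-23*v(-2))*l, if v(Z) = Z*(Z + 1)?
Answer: -1702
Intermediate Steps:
v(Z) = Z*(1 + Z)
(-23*v(-2))*l = -(-46)*(1 - 2)*37 = -(-46)*(-1)*37 = -23*2*37 = -46*37 = -1702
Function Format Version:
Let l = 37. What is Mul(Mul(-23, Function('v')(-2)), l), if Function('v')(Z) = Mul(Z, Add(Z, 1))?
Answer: -1702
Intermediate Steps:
Function('v')(Z) = Mul(Z, Add(1, Z))
Mul(Mul(-23, Function('v')(-2)), l) = Mul(Mul(-23, Mul(-2, Add(1, -2))), 37) = Mul(Mul(-23, Mul(-2, -1)), 37) = Mul(Mul(-23, 2), 37) = Mul(-46, 37) = -1702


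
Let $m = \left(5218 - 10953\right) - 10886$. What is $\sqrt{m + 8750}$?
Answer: $i \sqrt{7871} \approx 88.719 i$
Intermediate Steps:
$m = -16621$ ($m = -5735 - 10886 = -16621$)
$\sqrt{m + 8750} = \sqrt{-16621 + 8750} = \sqrt{-7871} = i \sqrt{7871}$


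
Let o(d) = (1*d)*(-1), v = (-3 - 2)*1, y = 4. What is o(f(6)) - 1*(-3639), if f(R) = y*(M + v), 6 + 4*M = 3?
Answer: 3662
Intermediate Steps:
M = -¾ (M = -3/2 + (¼)*3 = -3/2 + ¾ = -¾ ≈ -0.75000)
v = -5 (v = -5*1 = -5)
f(R) = -23 (f(R) = 4*(-¾ - 5) = 4*(-23/4) = -23)
o(d) = -d (o(d) = d*(-1) = -d)
o(f(6)) - 1*(-3639) = -1*(-23) - 1*(-3639) = 23 + 3639 = 3662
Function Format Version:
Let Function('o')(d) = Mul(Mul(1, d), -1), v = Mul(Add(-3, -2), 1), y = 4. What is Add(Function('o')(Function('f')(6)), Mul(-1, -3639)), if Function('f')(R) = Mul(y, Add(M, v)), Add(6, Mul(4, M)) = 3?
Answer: 3662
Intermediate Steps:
M = Rational(-3, 4) (M = Add(Rational(-3, 2), Mul(Rational(1, 4), 3)) = Add(Rational(-3, 2), Rational(3, 4)) = Rational(-3, 4) ≈ -0.75000)
v = -5 (v = Mul(-5, 1) = -5)
Function('f')(R) = -23 (Function('f')(R) = Mul(4, Add(Rational(-3, 4), -5)) = Mul(4, Rational(-23, 4)) = -23)
Function('o')(d) = Mul(-1, d) (Function('o')(d) = Mul(d, -1) = Mul(-1, d))
Add(Function('o')(Function('f')(6)), Mul(-1, -3639)) = Add(Mul(-1, -23), Mul(-1, -3639)) = Add(23, 3639) = 3662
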